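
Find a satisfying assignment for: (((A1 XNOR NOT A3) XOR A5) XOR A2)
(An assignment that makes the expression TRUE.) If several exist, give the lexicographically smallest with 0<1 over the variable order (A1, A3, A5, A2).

A1=0, A3=0, A5=0, A2=1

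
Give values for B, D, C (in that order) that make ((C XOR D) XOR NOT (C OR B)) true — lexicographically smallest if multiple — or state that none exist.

B=0, D=0, C=0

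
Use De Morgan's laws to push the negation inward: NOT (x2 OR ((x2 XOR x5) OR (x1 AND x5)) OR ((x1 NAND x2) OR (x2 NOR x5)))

NOT x2 AND NOT ((x2 XOR x5) OR (x1 AND x5)) AND NOT ((x1 NAND x2) OR (x2 NOR x5))
De Morgan's: NOT(OR of terms) = AND of negations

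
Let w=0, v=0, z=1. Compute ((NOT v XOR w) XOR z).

Substituting: ((NOT 0 XOR 0) XOR 1)
= 0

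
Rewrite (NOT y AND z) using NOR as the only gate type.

(((y NOR y) NOR (y NOR y)) NOR (z NOR z))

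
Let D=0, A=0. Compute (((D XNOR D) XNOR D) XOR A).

Substituting: (((0 XNOR 0) XNOR 0) XOR 0)
= 0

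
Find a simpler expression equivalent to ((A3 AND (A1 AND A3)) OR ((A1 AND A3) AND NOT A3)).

By distribution ((E AND v) OR (E AND NOT v) = E):
= (A1 AND A3)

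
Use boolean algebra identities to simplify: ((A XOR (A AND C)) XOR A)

By XOR self-cancellation ((E XOR v) XOR v = E):
= (A AND C)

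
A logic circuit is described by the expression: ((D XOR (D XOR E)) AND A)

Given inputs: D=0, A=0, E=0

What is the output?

Substituting: ((0 XOR (0 XOR 0)) AND 0)
= 0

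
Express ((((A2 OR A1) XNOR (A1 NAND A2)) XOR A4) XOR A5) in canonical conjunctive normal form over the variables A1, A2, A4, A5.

(A1 OR A2 OR A4 OR A5) AND (A1 OR A2 OR NOT A4 OR NOT A5) AND (A1 OR NOT A2 OR A4 OR NOT A5) AND (A1 OR NOT A2 OR NOT A4 OR A5) AND (NOT A1 OR A2 OR A4 OR NOT A5) AND (NOT A1 OR A2 OR NOT A4 OR A5) AND (NOT A1 OR NOT A2 OR A4 OR A5) AND (NOT A1 OR NOT A2 OR NOT A4 OR NOT A5)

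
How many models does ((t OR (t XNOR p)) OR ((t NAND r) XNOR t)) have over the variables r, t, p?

Satisfying assignments: (0,0,0), (0,1,0), (0,1,1), (1,0,0), (1,1,0), (1,1,1)
Count: 6 out of 8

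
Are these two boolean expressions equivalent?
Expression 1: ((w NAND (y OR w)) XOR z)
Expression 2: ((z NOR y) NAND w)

No. Counterexample: with z=0, y=1, w=1, Expression 1 = 0 but Expression 2 = 1.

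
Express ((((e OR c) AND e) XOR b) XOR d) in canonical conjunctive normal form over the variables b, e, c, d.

(b OR e OR c OR d) AND (b OR e OR NOT c OR d) AND (b OR NOT e OR c OR NOT d) AND (b OR NOT e OR NOT c OR NOT d) AND (NOT b OR e OR c OR NOT d) AND (NOT b OR e OR NOT c OR NOT d) AND (NOT b OR NOT e OR c OR d) AND (NOT b OR NOT e OR NOT c OR d)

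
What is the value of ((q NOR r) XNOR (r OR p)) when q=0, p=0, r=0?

Substituting: ((0 NOR 0) XNOR (0 OR 0))
= 0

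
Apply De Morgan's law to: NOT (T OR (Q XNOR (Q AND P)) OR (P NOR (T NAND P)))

NOT T AND NOT (Q XNOR (Q AND P)) AND NOT (P NOR (T NAND P))
De Morgan's: NOT(OR of terms) = AND of negations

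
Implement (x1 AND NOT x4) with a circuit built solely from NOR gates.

((x1 NOR x1) NOR ((x4 NOR x4) NOR (x4 NOR x4)))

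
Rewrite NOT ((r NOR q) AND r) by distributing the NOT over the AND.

NOT (r NOR q) OR NOT r
De Morgan's: NOT(AND of terms) = OR of negations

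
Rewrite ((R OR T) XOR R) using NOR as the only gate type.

((((((R NOR T) NOR (R NOR T)) NOR R) NOR (((R NOR T) NOR (R NOR T)) NOR R)) NOR ((((R NOR T) NOR (R NOR T)) NOR R) NOR (((R NOR T) NOR (R NOR T)) NOR R))) NOR ((((((R NOR T) NOR (R NOR T)) NOR ((R NOR T) NOR (R NOR T))) NOR (R NOR R)) NOR ((((R NOR T) NOR (R NOR T)) NOR ((R NOR T) NOR (R NOR T))) NOR (R NOR R))) NOR (((((R NOR T) NOR (R NOR T)) NOR ((R NOR T) NOR (R NOR T))) NOR (R NOR R)) NOR ((((R NOR T) NOR (R NOR T)) NOR ((R NOR T) NOR (R NOR T))) NOR (R NOR R)))))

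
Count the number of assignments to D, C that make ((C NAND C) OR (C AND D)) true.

Satisfying assignments: (0,0), (1,0), (1,1)
Count: 3 out of 4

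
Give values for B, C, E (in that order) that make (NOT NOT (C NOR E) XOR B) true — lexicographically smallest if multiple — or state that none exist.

B=0, C=0, E=0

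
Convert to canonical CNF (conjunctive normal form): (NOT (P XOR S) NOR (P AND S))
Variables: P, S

(P OR S) AND (NOT P OR NOT S)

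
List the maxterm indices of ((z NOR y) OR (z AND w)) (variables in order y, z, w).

ΠM(2, 4, 5, 6) = (y OR NOT z OR w) AND (NOT y OR z OR w) AND (NOT y OR z OR NOT w) AND (NOT y OR NOT z OR w)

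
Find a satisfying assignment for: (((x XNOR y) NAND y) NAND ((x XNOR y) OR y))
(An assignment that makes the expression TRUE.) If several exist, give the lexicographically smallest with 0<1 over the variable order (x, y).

x=1, y=0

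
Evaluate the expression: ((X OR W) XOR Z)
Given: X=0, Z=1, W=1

Substituting: ((0 OR 1) XOR 1)
= 0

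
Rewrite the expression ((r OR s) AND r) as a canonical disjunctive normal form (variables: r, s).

(r AND NOT s) OR (r AND s)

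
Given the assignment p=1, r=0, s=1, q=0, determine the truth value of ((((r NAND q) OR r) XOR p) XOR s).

Substituting: ((((0 NAND 0) OR 0) XOR 1) XOR 1)
= 1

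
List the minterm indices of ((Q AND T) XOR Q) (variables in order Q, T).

Σm(2) = (Q AND NOT T)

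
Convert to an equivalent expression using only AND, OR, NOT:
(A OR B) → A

NOT (A OR B) OR A
(Implication elimination: A → B = NOT A OR B)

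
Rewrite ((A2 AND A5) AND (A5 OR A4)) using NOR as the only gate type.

((((A2 NOR A2) NOR (A5 NOR A5)) NOR ((A2 NOR A2) NOR (A5 NOR A5))) NOR (((A5 NOR A4) NOR (A5 NOR A4)) NOR ((A5 NOR A4) NOR (A5 NOR A4))))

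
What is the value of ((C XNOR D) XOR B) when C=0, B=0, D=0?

Substituting: ((0 XNOR 0) XOR 0)
= 1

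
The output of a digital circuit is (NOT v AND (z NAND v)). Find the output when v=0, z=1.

Substituting: (NOT 0 AND (1 NAND 0))
= 1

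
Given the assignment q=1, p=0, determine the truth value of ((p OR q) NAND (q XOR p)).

Substituting: ((0 OR 1) NAND (1 XOR 0))
= 0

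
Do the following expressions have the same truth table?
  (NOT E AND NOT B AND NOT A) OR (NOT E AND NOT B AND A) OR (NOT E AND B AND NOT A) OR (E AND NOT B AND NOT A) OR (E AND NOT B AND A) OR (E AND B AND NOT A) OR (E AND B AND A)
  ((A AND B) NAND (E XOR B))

Yes, they are equivalent — the two output columns agree on all 8 assignments:
E | B | A | Expression 1 | Expression 2
---------------------------------------
0 | 0 | 0 | 1 | 1
0 | 0 | 1 | 1 | 1
0 | 1 | 0 | 1 | 1
0 | 1 | 1 | 0 | 0
1 | 0 | 0 | 1 | 1
1 | 0 | 1 | 1 | 1
1 | 1 | 0 | 1 | 1
1 | 1 | 1 | 1 | 1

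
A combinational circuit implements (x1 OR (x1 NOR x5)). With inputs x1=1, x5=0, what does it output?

Substituting: (1 OR (1 NOR 0))
= 1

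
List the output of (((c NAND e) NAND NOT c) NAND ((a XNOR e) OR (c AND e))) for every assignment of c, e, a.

c | e | a | Output
------------------
0 | 0 | 0 | 1
0 | 0 | 1 | 1
0 | 1 | 0 | 1
0 | 1 | 1 | 1
1 | 0 | 0 | 0
1 | 0 | 1 | 1
1 | 1 | 0 | 0
1 | 1 | 1 | 0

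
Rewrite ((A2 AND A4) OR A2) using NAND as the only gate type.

((((A2 NAND A4) NAND (A2 NAND A4)) NAND ((A2 NAND A4) NAND (A2 NAND A4))) NAND (A2 NAND A2))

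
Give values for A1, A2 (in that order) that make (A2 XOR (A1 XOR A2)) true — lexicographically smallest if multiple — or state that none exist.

A1=1, A2=0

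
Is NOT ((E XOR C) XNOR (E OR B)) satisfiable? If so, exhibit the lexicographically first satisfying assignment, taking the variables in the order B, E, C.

B=0, E=0, C=1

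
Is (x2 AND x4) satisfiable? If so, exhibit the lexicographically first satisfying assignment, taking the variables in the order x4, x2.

x4=1, x2=1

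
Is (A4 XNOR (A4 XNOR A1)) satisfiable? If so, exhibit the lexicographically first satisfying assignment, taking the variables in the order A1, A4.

A1=1, A4=0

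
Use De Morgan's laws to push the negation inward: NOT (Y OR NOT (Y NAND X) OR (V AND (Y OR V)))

NOT Y AND (Y NAND X) AND NOT (V AND (Y OR V))
De Morgan's: NOT(OR of terms) = AND of negations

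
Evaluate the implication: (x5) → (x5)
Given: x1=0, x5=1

Antecedent (x5) = 1; consequent (x5) = 1.
1 → 1 = 1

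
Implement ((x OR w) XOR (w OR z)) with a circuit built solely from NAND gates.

((((x NAND x) NAND (w NAND w)) NAND (((x NAND x) NAND (w NAND w)) NAND ((w NAND w) NAND (z NAND z)))) NAND (((w NAND w) NAND (z NAND z)) NAND (((x NAND x) NAND (w NAND w)) NAND ((w NAND w) NAND (z NAND z)))))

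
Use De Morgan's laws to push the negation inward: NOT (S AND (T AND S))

NOT S OR NOT (T AND S)
De Morgan's: NOT(AND of terms) = OR of negations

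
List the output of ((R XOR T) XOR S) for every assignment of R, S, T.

R | S | T | Output
------------------
0 | 0 | 0 | 0
0 | 0 | 1 | 1
0 | 1 | 0 | 1
0 | 1 | 1 | 0
1 | 0 | 0 | 1
1 | 0 | 1 | 0
1 | 1 | 0 | 0
1 | 1 | 1 | 1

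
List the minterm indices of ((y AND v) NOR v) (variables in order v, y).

Σm(0, 1) = (NOT v AND NOT y) OR (NOT v AND y)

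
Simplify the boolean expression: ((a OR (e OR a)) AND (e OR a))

By absorption (E AND (E OR v) = E):
= (e OR a)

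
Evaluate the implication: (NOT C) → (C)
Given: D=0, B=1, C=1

Antecedent (NOT C) = 0; consequent (C) = 1.
0 → 1 = 1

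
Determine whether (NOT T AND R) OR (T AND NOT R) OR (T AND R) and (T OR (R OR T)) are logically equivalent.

Yes, they are equivalent — the two output columns agree on all 4 assignments:
T | R | Expression 1 | Expression 2
-----------------------------------
0 | 0 | 0 | 0
0 | 1 | 1 | 1
1 | 0 | 1 | 1
1 | 1 | 1 | 1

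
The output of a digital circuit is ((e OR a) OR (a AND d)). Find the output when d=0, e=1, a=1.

Substituting: ((1 OR 1) OR (1 AND 0))
= 1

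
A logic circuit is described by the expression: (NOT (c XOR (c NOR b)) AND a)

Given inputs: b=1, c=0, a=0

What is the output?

Substituting: (NOT (0 XOR (0 NOR 1)) AND 0)
= 0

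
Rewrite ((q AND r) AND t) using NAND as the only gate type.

((((q NAND r) NAND (q NAND r)) NAND t) NAND (((q NAND r) NAND (q NAND r)) NAND t))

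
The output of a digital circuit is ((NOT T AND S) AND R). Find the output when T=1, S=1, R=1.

Substituting: ((NOT 1 AND 1) AND 1)
= 0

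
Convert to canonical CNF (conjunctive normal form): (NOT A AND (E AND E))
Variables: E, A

(E OR A) AND (E OR NOT A) AND (NOT E OR NOT A)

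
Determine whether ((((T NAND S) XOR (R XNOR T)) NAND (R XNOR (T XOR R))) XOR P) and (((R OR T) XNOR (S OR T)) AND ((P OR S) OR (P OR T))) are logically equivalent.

No. Counterexample: with R=0, S=0, T=0, P=0, Expression 1 = 1 but Expression 2 = 0.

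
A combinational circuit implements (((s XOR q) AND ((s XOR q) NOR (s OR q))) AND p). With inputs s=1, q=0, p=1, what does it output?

Substituting: (((1 XOR 0) AND ((1 XOR 0) NOR (1 OR 0))) AND 1)
= 0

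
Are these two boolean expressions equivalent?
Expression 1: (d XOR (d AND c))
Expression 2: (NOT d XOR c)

No. Counterexample: with d=0, c=0, Expression 1 = 0 but Expression 2 = 1.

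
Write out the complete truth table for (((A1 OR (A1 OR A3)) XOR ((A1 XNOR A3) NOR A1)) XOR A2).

A1 | A2 | A3 | Output
---------------------
0 | 0 | 0 | 0
0 | 0 | 1 | 0
0 | 1 | 0 | 1
0 | 1 | 1 | 1
1 | 0 | 0 | 1
1 | 0 | 1 | 1
1 | 1 | 0 | 0
1 | 1 | 1 | 0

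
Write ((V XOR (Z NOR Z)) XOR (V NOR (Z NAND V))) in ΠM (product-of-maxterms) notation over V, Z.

ΠM(1, 2) = (V OR NOT Z) AND (NOT V OR Z)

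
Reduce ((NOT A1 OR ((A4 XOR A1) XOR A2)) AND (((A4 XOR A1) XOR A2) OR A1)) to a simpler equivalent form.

By distribution ((E OR v) AND (E OR NOT v) = E):
= ((A4 XOR A1) XOR A2)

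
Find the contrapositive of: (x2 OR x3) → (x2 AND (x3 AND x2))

Contrapositive: NOT (x2 AND (x3 AND x2)) → NOT (x2 OR x3)
Note: A statement and its contrapositive are logically equivalent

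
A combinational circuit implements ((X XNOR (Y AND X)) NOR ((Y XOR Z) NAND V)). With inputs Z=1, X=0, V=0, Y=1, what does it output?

Substituting: ((0 XNOR (1 AND 0)) NOR ((1 XOR 1) NAND 0))
= 0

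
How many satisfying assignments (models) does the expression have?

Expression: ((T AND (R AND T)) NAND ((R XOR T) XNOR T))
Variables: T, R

Satisfying assignments: (0,0), (0,1), (1,0), (1,1)
Count: 4 out of 4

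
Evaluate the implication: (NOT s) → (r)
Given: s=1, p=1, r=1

Antecedent (NOT s) = 0; consequent (r) = 1.
0 → 1 = 1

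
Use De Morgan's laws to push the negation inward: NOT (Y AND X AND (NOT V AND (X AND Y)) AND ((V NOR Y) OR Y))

NOT Y OR NOT X OR NOT (NOT V AND (X AND Y)) OR NOT ((V NOR Y) OR Y)
De Morgan's: NOT(AND of terms) = OR of negations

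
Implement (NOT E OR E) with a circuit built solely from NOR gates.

(((E NOR E) NOR E) NOR ((E NOR E) NOR E))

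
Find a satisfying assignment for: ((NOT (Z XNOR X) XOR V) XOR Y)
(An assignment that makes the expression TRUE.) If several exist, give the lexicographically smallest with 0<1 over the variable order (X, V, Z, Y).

X=0, V=0, Z=0, Y=1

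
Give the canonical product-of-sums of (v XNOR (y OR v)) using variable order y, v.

ΠM(2) = (NOT y OR v)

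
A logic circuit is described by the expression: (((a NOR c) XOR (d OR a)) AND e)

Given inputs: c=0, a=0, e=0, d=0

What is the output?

Substituting: (((0 NOR 0) XOR (0 OR 0)) AND 0)
= 0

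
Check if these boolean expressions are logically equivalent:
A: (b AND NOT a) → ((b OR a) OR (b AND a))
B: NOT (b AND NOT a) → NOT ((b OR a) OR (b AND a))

No, Inverse is not equivalent to original (counterexample: a=1, b=0)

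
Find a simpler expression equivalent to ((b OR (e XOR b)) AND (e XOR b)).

By absorption (E AND (E OR v) = E):
= (e XOR b)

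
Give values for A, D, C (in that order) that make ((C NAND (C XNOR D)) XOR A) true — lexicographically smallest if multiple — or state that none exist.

A=0, D=0, C=0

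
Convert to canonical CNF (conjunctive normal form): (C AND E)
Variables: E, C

(E OR C) AND (E OR NOT C) AND (NOT E OR C)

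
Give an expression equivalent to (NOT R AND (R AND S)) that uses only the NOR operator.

(((R NOR R) NOR (R NOR R)) NOR (((R NOR R) NOR (S NOR S)) NOR ((R NOR R) NOR (S NOR S))))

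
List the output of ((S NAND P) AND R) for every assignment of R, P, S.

R | P | S | Output
------------------
0 | 0 | 0 | 0
0 | 0 | 1 | 0
0 | 1 | 0 | 0
0 | 1 | 1 | 0
1 | 0 | 0 | 1
1 | 0 | 1 | 1
1 | 1 | 0 | 1
1 | 1 | 1 | 0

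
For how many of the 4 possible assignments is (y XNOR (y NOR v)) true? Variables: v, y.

Satisfying assignments: (1,0)
Count: 1 out of 4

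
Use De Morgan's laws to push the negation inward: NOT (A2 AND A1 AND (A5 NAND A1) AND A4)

NOT A2 OR NOT A1 OR NOT (A5 NAND A1) OR NOT A4
De Morgan's: NOT(AND of terms) = OR of negations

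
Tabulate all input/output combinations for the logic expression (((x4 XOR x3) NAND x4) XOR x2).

x3 | x4 | x2 | Output
---------------------
0 | 0 | 0 | 1
0 | 0 | 1 | 0
0 | 1 | 0 | 0
0 | 1 | 1 | 1
1 | 0 | 0 | 1
1 | 0 | 1 | 0
1 | 1 | 0 | 1
1 | 1 | 1 | 0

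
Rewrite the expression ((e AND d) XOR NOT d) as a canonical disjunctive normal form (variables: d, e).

(NOT d AND NOT e) OR (NOT d AND e) OR (d AND e)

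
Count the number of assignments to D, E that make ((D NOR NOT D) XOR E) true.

Satisfying assignments: (0,1), (1,1)
Count: 2 out of 4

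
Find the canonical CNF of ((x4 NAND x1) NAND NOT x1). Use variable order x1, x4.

(x1 OR x4) AND (x1 OR NOT x4)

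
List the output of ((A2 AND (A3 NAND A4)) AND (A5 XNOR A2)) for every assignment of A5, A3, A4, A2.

A5 | A3 | A4 | A2 | Output
--------------------------
0 | 0 | 0 | 0 | 0
0 | 0 | 0 | 1 | 0
0 | 0 | 1 | 0 | 0
0 | 0 | 1 | 1 | 0
0 | 1 | 0 | 0 | 0
0 | 1 | 0 | 1 | 0
0 | 1 | 1 | 0 | 0
0 | 1 | 1 | 1 | 0
1 | 0 | 0 | 0 | 0
1 | 0 | 0 | 1 | 1
1 | 0 | 1 | 0 | 0
1 | 0 | 1 | 1 | 1
1 | 1 | 0 | 0 | 0
1 | 1 | 0 | 1 | 1
1 | 1 | 1 | 0 | 0
1 | 1 | 1 | 1 | 0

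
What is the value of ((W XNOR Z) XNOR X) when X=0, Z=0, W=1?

Substituting: ((1 XNOR 0) XNOR 0)
= 1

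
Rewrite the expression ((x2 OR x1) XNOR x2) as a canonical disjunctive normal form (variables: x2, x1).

(NOT x2 AND NOT x1) OR (x2 AND NOT x1) OR (x2 AND x1)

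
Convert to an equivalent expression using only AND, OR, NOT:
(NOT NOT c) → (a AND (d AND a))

NOT c OR (a AND (d AND a))
(Implication elimination: A → B = NOT A OR B)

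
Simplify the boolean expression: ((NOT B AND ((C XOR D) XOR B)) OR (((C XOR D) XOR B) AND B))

By distribution ((E AND v) OR (E AND NOT v) = E):
= ((C XOR D) XOR B)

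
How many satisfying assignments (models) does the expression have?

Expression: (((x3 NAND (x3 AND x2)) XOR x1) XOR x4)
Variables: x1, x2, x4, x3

Satisfying assignments: (0,0,0,0), (0,0,0,1), (0,1,0,0), (0,1,1,1), (1,0,1,0), (1,0,1,1), (1,1,0,1), (1,1,1,0)
Count: 8 out of 16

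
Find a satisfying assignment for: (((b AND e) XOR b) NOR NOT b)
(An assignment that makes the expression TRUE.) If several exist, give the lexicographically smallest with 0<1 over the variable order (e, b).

e=1, b=1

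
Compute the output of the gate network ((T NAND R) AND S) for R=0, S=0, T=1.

Substituting: ((1 NAND 0) AND 0)
= 0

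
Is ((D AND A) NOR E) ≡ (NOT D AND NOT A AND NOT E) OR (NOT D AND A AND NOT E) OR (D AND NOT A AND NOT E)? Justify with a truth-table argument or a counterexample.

Yes, they are equivalent — the two output columns agree on all 8 assignments:
D | A | E | Expression 1 | Expression 2
---------------------------------------
0 | 0 | 0 | 1 | 1
0 | 0 | 1 | 0 | 0
0 | 1 | 0 | 1 | 1
0 | 1 | 1 | 0 | 0
1 | 0 | 0 | 1 | 1
1 | 0 | 1 | 0 | 0
1 | 1 | 0 | 0 | 0
1 | 1 | 1 | 0 | 0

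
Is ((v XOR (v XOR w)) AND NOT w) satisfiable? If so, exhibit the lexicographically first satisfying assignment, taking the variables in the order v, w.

UNSATISFIABLE - no assignment makes this expression true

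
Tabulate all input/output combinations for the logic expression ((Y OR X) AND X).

X | Y | Output
--------------
0 | 0 | 0
0 | 1 | 0
1 | 0 | 1
1 | 1 | 1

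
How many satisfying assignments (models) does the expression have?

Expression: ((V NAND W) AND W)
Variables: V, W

Satisfying assignments: (0,1)
Count: 1 out of 4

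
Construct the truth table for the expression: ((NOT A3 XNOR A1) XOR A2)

A1 | A2 | A3 | Output
---------------------
0 | 0 | 0 | 0
0 | 0 | 1 | 1
0 | 1 | 0 | 1
0 | 1 | 1 | 0
1 | 0 | 0 | 1
1 | 0 | 1 | 0
1 | 1 | 0 | 0
1 | 1 | 1 | 1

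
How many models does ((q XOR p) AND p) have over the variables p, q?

Satisfying assignments: (1,0)
Count: 1 out of 4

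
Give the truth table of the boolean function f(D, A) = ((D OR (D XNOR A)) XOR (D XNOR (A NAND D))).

D | A | Output
--------------
0 | 0 | 1
0 | 1 | 0
1 | 0 | 0
1 | 1 | 1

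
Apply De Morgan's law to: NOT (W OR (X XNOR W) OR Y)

NOT W AND NOT (X XNOR W) AND NOT Y
De Morgan's: NOT(OR of terms) = AND of negations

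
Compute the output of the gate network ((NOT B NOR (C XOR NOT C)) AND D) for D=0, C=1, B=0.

Substituting: ((NOT 0 NOR (1 XOR NOT 1)) AND 0)
= 0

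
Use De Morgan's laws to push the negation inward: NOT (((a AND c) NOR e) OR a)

NOT ((a AND c) NOR e) AND NOT a
De Morgan's: NOT(OR of terms) = AND of negations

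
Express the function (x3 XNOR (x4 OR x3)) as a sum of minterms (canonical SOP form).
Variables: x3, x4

Σm(0, 2, 3) = (NOT x3 AND NOT x4) OR (x3 AND NOT x4) OR (x3 AND x4)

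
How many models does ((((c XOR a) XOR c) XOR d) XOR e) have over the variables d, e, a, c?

Satisfying assignments: (0,0,1,0), (0,0,1,1), (0,1,0,0), (0,1,0,1), (1,0,0,0), (1,0,0,1), (1,1,1,0), (1,1,1,1)
Count: 8 out of 16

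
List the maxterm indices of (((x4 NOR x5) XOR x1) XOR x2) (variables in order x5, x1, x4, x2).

ΠM(1, 2, 4, 7, 8, 10, 13, 15) = (x5 OR x1 OR x4 OR NOT x2) AND (x5 OR x1 OR NOT x4 OR x2) AND (x5 OR NOT x1 OR x4 OR x2) AND (x5 OR NOT x1 OR NOT x4 OR NOT x2) AND (NOT x5 OR x1 OR x4 OR x2) AND (NOT x5 OR x1 OR NOT x4 OR x2) AND (NOT x5 OR NOT x1 OR x4 OR NOT x2) AND (NOT x5 OR NOT x1 OR NOT x4 OR NOT x2)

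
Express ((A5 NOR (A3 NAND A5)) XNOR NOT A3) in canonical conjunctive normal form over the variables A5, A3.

(A5 OR A3) AND (NOT A5 OR A3)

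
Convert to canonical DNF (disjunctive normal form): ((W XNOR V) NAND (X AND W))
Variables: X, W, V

(NOT X AND NOT W AND NOT V) OR (NOT X AND NOT W AND V) OR (NOT X AND W AND NOT V) OR (NOT X AND W AND V) OR (X AND NOT W AND NOT V) OR (X AND NOT W AND V) OR (X AND W AND NOT V)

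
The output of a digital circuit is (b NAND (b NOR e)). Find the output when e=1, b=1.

Substituting: (1 NAND (1 NOR 1))
= 1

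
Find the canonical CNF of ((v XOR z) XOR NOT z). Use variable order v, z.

(NOT v OR z) AND (NOT v OR NOT z)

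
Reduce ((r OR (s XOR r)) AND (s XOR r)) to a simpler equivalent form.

By absorption (E AND (E OR v) = E):
= (s XOR r)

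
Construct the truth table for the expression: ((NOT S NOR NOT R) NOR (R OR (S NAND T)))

S | R | T | Output
------------------
0 | 0 | 0 | 0
0 | 0 | 1 | 0
0 | 1 | 0 | 0
0 | 1 | 1 | 0
1 | 0 | 0 | 0
1 | 0 | 1 | 1
1 | 1 | 0 | 0
1 | 1 | 1 | 0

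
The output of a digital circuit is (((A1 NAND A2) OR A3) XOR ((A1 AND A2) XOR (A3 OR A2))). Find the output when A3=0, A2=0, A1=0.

Substituting: (((0 NAND 0) OR 0) XOR ((0 AND 0) XOR (0 OR 0)))
= 1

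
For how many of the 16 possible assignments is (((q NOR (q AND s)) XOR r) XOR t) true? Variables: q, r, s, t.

Satisfying assignments: (0,0,0,0), (0,0,1,0), (0,1,0,1), (0,1,1,1), (1,0,0,1), (1,0,1,1), (1,1,0,0), (1,1,1,0)
Count: 8 out of 16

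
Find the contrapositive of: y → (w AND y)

Contrapositive: NOT (w AND y) → NOT y
Note: A statement and its contrapositive are logically equivalent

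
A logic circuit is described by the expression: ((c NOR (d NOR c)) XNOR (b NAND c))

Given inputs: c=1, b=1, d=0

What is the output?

Substituting: ((1 NOR (0 NOR 1)) XNOR (1 NAND 1))
= 1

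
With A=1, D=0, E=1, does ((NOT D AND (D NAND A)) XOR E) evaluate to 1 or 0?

Substituting: ((NOT 0 AND (0 NAND 1)) XOR 1)
= 0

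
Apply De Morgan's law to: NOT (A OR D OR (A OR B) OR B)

NOT A AND NOT D AND NOT (A OR B) AND NOT B
De Morgan's: NOT(OR of terms) = AND of negations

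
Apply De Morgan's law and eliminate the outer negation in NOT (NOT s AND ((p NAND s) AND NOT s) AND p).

s OR NOT ((p NAND s) AND NOT s) OR NOT p
De Morgan's: NOT(AND of terms) = OR of negations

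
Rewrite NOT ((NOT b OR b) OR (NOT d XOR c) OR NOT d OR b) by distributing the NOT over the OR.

NOT (NOT b OR b) AND NOT (NOT d XOR c) AND d AND NOT b
De Morgan's: NOT(OR of terms) = AND of negations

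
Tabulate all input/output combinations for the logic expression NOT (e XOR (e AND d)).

d | e | Output
--------------
0 | 0 | 1
0 | 1 | 0
1 | 0 | 1
1 | 1 | 1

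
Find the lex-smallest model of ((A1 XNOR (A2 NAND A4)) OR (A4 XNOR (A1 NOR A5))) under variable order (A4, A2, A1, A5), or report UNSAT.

A4=0, A2=0, A1=0, A5=1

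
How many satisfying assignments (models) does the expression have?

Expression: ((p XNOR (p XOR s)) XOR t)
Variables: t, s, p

Satisfying assignments: (0,0,0), (0,0,1), (1,1,0), (1,1,1)
Count: 4 out of 8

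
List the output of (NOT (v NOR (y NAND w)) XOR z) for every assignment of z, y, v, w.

z | y | v | w | Output
----------------------
0 | 0 | 0 | 0 | 1
0 | 0 | 0 | 1 | 1
0 | 0 | 1 | 0 | 1
0 | 0 | 1 | 1 | 1
0 | 1 | 0 | 0 | 1
0 | 1 | 0 | 1 | 0
0 | 1 | 1 | 0 | 1
0 | 1 | 1 | 1 | 1
1 | 0 | 0 | 0 | 0
1 | 0 | 0 | 1 | 0
1 | 0 | 1 | 0 | 0
1 | 0 | 1 | 1 | 0
1 | 1 | 0 | 0 | 0
1 | 1 | 0 | 1 | 1
1 | 1 | 1 | 0 | 0
1 | 1 | 1 | 1 | 0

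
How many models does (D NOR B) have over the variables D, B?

Satisfying assignments: (0,0)
Count: 1 out of 4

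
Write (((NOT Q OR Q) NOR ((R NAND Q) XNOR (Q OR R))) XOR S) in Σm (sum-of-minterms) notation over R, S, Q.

Σm(2, 3, 6, 7) = (NOT R AND S AND NOT Q) OR (NOT R AND S AND Q) OR (R AND S AND NOT Q) OR (R AND S AND Q)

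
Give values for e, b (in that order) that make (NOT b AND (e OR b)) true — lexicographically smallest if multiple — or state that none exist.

e=1, b=0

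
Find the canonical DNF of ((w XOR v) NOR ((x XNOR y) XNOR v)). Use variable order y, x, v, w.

(NOT y AND NOT x AND NOT v AND NOT w) OR (NOT y AND x AND v AND w) OR (y AND NOT x AND v AND w) OR (y AND x AND NOT v AND NOT w)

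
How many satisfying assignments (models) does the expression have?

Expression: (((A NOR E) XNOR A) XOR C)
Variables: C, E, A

Satisfying assignments: (0,1,0), (1,0,0), (1,0,1), (1,1,1)
Count: 4 out of 8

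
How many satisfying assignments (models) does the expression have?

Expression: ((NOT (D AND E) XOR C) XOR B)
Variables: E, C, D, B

Satisfying assignments: (0,0,0,0), (0,0,1,0), (0,1,0,1), (0,1,1,1), (1,0,0,0), (1,0,1,1), (1,1,0,1), (1,1,1,0)
Count: 8 out of 16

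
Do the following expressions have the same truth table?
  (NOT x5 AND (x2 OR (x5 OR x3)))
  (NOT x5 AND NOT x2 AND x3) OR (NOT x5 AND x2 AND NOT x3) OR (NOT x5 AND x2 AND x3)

Yes, they are equivalent — the two output columns agree on all 8 assignments:
x5 | x2 | x3 | Expression 1 | Expression 2
------------------------------------------
0 | 0 | 0 | 0 | 0
0 | 0 | 1 | 1 | 1
0 | 1 | 0 | 1 | 1
0 | 1 | 1 | 1 | 1
1 | 0 | 0 | 0 | 0
1 | 0 | 1 | 0 | 0
1 | 1 | 0 | 0 | 0
1 | 1 | 1 | 0 | 0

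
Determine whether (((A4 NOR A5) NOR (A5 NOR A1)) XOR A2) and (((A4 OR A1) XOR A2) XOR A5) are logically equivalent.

No. Counterexample: with A2=0, A5=0, A4=0, A1=1, Expression 1 = 0 but Expression 2 = 1.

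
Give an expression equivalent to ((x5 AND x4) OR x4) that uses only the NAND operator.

((((x5 NAND x4) NAND (x5 NAND x4)) NAND ((x5 NAND x4) NAND (x5 NAND x4))) NAND (x4 NAND x4))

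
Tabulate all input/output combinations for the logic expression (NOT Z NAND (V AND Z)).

Z | V | Output
--------------
0 | 0 | 1
0 | 1 | 1
1 | 0 | 1
1 | 1 | 1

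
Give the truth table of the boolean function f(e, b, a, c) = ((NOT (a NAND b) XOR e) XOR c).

e | b | a | c | Output
----------------------
0 | 0 | 0 | 0 | 0
0 | 0 | 0 | 1 | 1
0 | 0 | 1 | 0 | 0
0 | 0 | 1 | 1 | 1
0 | 1 | 0 | 0 | 0
0 | 1 | 0 | 1 | 1
0 | 1 | 1 | 0 | 1
0 | 1 | 1 | 1 | 0
1 | 0 | 0 | 0 | 1
1 | 0 | 0 | 1 | 0
1 | 0 | 1 | 0 | 1
1 | 0 | 1 | 1 | 0
1 | 1 | 0 | 0 | 1
1 | 1 | 0 | 1 | 0
1 | 1 | 1 | 0 | 0
1 | 1 | 1 | 1 | 1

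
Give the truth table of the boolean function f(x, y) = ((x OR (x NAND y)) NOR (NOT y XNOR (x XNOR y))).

x | y | Output
--------------
0 | 0 | 0
0 | 1 | 0
1 | 0 | 0
1 | 1 | 0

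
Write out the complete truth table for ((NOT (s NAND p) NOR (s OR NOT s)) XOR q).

p | q | s | Output
------------------
0 | 0 | 0 | 0
0 | 0 | 1 | 0
0 | 1 | 0 | 1
0 | 1 | 1 | 1
1 | 0 | 0 | 0
1 | 0 | 1 | 0
1 | 1 | 0 | 1
1 | 1 | 1 | 1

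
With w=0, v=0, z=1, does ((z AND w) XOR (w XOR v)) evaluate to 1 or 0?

Substituting: ((1 AND 0) XOR (0 XOR 0))
= 0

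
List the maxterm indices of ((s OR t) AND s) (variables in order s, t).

ΠM(0, 1) = (s OR t) AND (s OR NOT t)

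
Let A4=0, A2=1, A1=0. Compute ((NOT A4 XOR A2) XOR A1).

Substituting: ((NOT 0 XOR 1) XOR 0)
= 0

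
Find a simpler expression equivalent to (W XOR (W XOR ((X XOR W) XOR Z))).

By XOR self-cancellation ((E XOR v) XOR v = E):
= ((X XOR W) XOR Z)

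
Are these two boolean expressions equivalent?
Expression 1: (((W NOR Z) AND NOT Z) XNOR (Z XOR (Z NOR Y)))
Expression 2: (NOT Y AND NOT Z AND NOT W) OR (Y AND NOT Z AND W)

Yes, they are equivalent — the two output columns agree on all 8 assignments:
Y | Z | W | Expression 1 | Expression 2
---------------------------------------
0 | 0 | 0 | 1 | 1
0 | 0 | 1 | 0 | 0
0 | 1 | 0 | 0 | 0
0 | 1 | 1 | 0 | 0
1 | 0 | 0 | 0 | 0
1 | 0 | 1 | 1 | 1
1 | 1 | 0 | 0 | 0
1 | 1 | 1 | 0 | 0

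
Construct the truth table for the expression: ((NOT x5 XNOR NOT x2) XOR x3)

x2 | x5 | x3 | Output
---------------------
0 | 0 | 0 | 1
0 | 0 | 1 | 0
0 | 1 | 0 | 0
0 | 1 | 1 | 1
1 | 0 | 0 | 0
1 | 0 | 1 | 1
1 | 1 | 0 | 1
1 | 1 | 1 | 0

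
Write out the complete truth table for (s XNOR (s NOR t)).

t | s | Output
--------------
0 | 0 | 0
0 | 1 | 0
1 | 0 | 1
1 | 1 | 0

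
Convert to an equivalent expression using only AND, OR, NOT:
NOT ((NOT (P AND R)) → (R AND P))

(NOT (P AND R)) AND NOT (R AND P)
(Negated implication: NOT(A → B) = A AND NOT B)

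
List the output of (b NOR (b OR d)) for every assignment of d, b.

d | b | Output
--------------
0 | 0 | 1
0 | 1 | 0
1 | 0 | 0
1 | 1 | 0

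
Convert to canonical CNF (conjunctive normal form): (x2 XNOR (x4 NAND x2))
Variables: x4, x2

(x4 OR x2) AND (NOT x4 OR x2) AND (NOT x4 OR NOT x2)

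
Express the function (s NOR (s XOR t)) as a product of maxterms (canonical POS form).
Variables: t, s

ΠM(1, 2, 3) = (t OR NOT s) AND (NOT t OR s) AND (NOT t OR NOT s)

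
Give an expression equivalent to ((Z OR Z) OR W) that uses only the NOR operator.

((((Z NOR Z) NOR (Z NOR Z)) NOR W) NOR (((Z NOR Z) NOR (Z NOR Z)) NOR W))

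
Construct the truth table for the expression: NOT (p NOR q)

p | q | Output
--------------
0 | 0 | 0
0 | 1 | 1
1 | 0 | 1
1 | 1 | 1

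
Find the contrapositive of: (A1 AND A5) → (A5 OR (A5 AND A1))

Contrapositive: NOT (A5 OR (A5 AND A1)) → NOT (A1 AND A5)
Note: A statement and its contrapositive are logically equivalent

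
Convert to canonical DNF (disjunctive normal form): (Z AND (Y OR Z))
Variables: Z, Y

(Z AND NOT Y) OR (Z AND Y)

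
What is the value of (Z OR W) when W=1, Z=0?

Substituting: (0 OR 1)
= 1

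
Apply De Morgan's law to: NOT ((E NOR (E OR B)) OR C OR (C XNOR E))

NOT (E NOR (E OR B)) AND NOT C AND NOT (C XNOR E)
De Morgan's: NOT(OR of terms) = AND of negations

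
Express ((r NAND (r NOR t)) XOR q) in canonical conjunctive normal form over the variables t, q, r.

(t OR NOT q OR r) AND (t OR NOT q OR NOT r) AND (NOT t OR NOT q OR r) AND (NOT t OR NOT q OR NOT r)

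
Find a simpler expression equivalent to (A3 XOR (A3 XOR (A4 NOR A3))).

By XOR self-cancellation ((E XOR v) XOR v = E):
= (A4 NOR A3)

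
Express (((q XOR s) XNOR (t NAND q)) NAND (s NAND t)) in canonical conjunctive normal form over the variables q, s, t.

(q OR NOT s OR t) AND (NOT q OR s OR t)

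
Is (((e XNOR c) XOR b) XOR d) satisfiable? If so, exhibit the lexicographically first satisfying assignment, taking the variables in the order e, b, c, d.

e=0, b=0, c=0, d=0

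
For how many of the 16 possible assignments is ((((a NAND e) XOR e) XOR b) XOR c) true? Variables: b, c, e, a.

Satisfying assignments: (0,0,0,0), (0,0,0,1), (0,0,1,1), (0,1,1,0), (1,0,1,0), (1,1,0,0), (1,1,0,1), (1,1,1,1)
Count: 8 out of 16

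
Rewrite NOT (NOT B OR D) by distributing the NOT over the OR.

B AND NOT D
De Morgan's: NOT(OR of terms) = AND of negations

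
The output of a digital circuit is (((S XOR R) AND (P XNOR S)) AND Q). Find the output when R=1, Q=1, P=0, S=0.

Substituting: (((0 XOR 1) AND (0 XNOR 0)) AND 1)
= 1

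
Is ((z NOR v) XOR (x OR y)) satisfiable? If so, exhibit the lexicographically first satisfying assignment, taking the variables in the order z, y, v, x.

z=0, y=0, v=0, x=0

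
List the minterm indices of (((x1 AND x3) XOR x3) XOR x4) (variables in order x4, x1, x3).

Σm(1, 4, 6, 7) = (NOT x4 AND NOT x1 AND x3) OR (x4 AND NOT x1 AND NOT x3) OR (x4 AND x1 AND NOT x3) OR (x4 AND x1 AND x3)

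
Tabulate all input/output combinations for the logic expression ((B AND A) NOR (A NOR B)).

A | B | Output
--------------
0 | 0 | 0
0 | 1 | 1
1 | 0 | 1
1 | 1 | 0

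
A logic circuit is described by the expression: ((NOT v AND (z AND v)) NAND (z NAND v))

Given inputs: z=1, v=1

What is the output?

Substituting: ((NOT 1 AND (1 AND 1)) NAND (1 NAND 1))
= 1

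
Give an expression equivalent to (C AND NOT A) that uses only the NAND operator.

((C NAND (A NAND A)) NAND (C NAND (A NAND A)))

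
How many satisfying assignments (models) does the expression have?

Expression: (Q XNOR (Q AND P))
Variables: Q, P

Satisfying assignments: (0,0), (0,1), (1,1)
Count: 3 out of 4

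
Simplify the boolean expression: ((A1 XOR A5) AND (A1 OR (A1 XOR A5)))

By absorption (E AND (E OR v) = E):
= (A1 XOR A5)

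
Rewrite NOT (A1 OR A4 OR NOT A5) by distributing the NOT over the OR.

NOT A1 AND NOT A4 AND A5
De Morgan's: NOT(OR of terms) = AND of negations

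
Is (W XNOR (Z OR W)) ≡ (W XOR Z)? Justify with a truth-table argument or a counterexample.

No. Counterexample: with W=0, Z=0, Expression 1 = 1 but Expression 2 = 0.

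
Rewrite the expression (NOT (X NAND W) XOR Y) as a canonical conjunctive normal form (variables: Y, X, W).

(Y OR X OR W) AND (Y OR X OR NOT W) AND (Y OR NOT X OR W) AND (NOT Y OR NOT X OR NOT W)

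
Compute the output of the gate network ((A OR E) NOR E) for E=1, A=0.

Substituting: ((0 OR 1) NOR 1)
= 0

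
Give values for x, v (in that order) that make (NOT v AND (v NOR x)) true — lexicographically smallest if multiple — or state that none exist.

x=0, v=0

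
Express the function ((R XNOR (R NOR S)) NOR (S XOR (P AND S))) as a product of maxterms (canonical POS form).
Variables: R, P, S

ΠM(1, 3, 5) = (R OR P OR NOT S) AND (R OR NOT P OR NOT S) AND (NOT R OR P OR NOT S)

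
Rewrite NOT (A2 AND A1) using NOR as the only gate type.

(((A2 NOR A2) NOR (A1 NOR A1)) NOR ((A2 NOR A2) NOR (A1 NOR A1)))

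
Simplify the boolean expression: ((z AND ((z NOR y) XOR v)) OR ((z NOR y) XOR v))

By absorption (E OR (E AND v) = E):
= ((z NOR y) XOR v)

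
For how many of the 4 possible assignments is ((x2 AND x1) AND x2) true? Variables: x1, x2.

Satisfying assignments: (1,1)
Count: 1 out of 4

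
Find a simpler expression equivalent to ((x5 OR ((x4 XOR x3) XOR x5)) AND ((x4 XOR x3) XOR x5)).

By absorption (E AND (E OR v) = E):
= ((x4 XOR x3) XOR x5)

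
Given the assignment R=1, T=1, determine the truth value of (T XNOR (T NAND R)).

Substituting: (1 XNOR (1 NAND 1))
= 0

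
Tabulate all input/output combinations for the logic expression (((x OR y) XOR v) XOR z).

x | z | y | v | Output
----------------------
0 | 0 | 0 | 0 | 0
0 | 0 | 0 | 1 | 1
0 | 0 | 1 | 0 | 1
0 | 0 | 1 | 1 | 0
0 | 1 | 0 | 0 | 1
0 | 1 | 0 | 1 | 0
0 | 1 | 1 | 0 | 0
0 | 1 | 1 | 1 | 1
1 | 0 | 0 | 0 | 1
1 | 0 | 0 | 1 | 0
1 | 0 | 1 | 0 | 1
1 | 0 | 1 | 1 | 0
1 | 1 | 0 | 0 | 0
1 | 1 | 0 | 1 | 1
1 | 1 | 1 | 0 | 0
1 | 1 | 1 | 1 | 1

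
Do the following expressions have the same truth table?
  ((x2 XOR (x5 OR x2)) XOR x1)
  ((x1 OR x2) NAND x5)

No. Counterexample: with x2=0, x5=0, x1=0, Expression 1 = 0 but Expression 2 = 1.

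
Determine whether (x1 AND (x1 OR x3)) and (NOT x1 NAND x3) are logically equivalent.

No. Counterexample: with x3=0, x1=0, Expression 1 = 0 but Expression 2 = 1.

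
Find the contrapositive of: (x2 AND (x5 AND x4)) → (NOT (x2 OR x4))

Contrapositive: (x2 OR x4) → NOT (x2 AND (x5 AND x4))
Note: A statement and its contrapositive are logically equivalent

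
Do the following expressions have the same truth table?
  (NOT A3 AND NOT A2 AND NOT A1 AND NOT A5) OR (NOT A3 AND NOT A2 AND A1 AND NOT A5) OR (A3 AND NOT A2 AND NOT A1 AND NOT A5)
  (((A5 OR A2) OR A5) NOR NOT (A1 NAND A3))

Yes, they are equivalent — the two output columns agree on all 16 assignments:
A3 | A2 | A1 | A5 | Expression 1 | Expression 2
-----------------------------------------------
0 | 0 | 0 | 0 | 1 | 1
0 | 0 | 0 | 1 | 0 | 0
0 | 0 | 1 | 0 | 1 | 1
0 | 0 | 1 | 1 | 0 | 0
0 | 1 | 0 | 0 | 0 | 0
0 | 1 | 0 | 1 | 0 | 0
0 | 1 | 1 | 0 | 0 | 0
0 | 1 | 1 | 1 | 0 | 0
1 | 0 | 0 | 0 | 1 | 1
1 | 0 | 0 | 1 | 0 | 0
1 | 0 | 1 | 0 | 0 | 0
1 | 0 | 1 | 1 | 0 | 0
1 | 1 | 0 | 0 | 0 | 0
1 | 1 | 0 | 1 | 0 | 0
1 | 1 | 1 | 0 | 0 | 0
1 | 1 | 1 | 1 | 0 | 0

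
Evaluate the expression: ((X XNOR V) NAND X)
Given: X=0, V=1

Substituting: ((0 XNOR 1) NAND 0)
= 1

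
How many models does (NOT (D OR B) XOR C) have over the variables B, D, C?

Satisfying assignments: (0,0,0), (0,1,1), (1,0,1), (1,1,1)
Count: 4 out of 8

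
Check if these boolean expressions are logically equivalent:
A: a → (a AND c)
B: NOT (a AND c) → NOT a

Yes, Contrapositive is always equivalent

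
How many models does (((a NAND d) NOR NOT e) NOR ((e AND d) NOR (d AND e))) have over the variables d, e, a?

Satisfying assignments: (1,1,0)
Count: 1 out of 8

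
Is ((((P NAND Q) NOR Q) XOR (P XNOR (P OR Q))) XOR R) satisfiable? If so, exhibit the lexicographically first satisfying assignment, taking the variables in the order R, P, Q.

R=0, P=0, Q=0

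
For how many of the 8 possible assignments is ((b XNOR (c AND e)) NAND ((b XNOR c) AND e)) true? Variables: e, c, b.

Satisfying assignments: (0,0,0), (0,0,1), (0,1,0), (0,1,1), (1,0,1), (1,1,0)
Count: 6 out of 8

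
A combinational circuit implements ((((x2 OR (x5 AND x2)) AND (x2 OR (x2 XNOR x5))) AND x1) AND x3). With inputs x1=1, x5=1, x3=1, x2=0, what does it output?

Substituting: ((((0 OR (1 AND 0)) AND (0 OR (0 XNOR 1))) AND 1) AND 1)
= 0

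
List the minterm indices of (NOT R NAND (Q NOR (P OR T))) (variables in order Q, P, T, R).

Σm(1, 2, 3, 4, 5, 6, 7, 8, 9, 10, 11, 12, 13, 14, 15) = (NOT Q AND NOT P AND NOT T AND R) OR (NOT Q AND NOT P AND T AND NOT R) OR (NOT Q AND NOT P AND T AND R) OR (NOT Q AND P AND NOT T AND NOT R) OR (NOT Q AND P AND NOT T AND R) OR (NOT Q AND P AND T AND NOT R) OR (NOT Q AND P AND T AND R) OR (Q AND NOT P AND NOT T AND NOT R) OR (Q AND NOT P AND NOT T AND R) OR (Q AND NOT P AND T AND NOT R) OR (Q AND NOT P AND T AND R) OR (Q AND P AND NOT T AND NOT R) OR (Q AND P AND NOT T AND R) OR (Q AND P AND T AND NOT R) OR (Q AND P AND T AND R)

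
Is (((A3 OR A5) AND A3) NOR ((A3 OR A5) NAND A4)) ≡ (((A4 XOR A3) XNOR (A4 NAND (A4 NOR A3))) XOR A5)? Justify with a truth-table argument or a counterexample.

No. Counterexample: with A5=0, A4=0, A3=1, Expression 1 = 0 but Expression 2 = 1.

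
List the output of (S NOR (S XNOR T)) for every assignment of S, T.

S | T | Output
--------------
0 | 0 | 0
0 | 1 | 1
1 | 0 | 0
1 | 1 | 0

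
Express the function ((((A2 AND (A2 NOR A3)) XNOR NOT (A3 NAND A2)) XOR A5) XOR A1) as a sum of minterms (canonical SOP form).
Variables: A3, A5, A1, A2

Σm(0, 1, 6, 7, 8, 11, 13, 14) = (NOT A3 AND NOT A5 AND NOT A1 AND NOT A2) OR (NOT A3 AND NOT A5 AND NOT A1 AND A2) OR (NOT A3 AND A5 AND A1 AND NOT A2) OR (NOT A3 AND A5 AND A1 AND A2) OR (A3 AND NOT A5 AND NOT A1 AND NOT A2) OR (A3 AND NOT A5 AND A1 AND A2) OR (A3 AND A5 AND NOT A1 AND A2) OR (A3 AND A5 AND A1 AND NOT A2)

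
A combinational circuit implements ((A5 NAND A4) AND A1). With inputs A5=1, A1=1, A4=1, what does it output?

Substituting: ((1 NAND 1) AND 1)
= 0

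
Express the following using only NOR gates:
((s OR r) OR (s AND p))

((((s NOR r) NOR (s NOR r)) NOR ((s NOR s) NOR (p NOR p))) NOR (((s NOR r) NOR (s NOR r)) NOR ((s NOR s) NOR (p NOR p))))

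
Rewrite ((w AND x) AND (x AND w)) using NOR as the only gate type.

((((w NOR w) NOR (x NOR x)) NOR ((w NOR w) NOR (x NOR x))) NOR (((x NOR x) NOR (w NOR w)) NOR ((x NOR x) NOR (w NOR w))))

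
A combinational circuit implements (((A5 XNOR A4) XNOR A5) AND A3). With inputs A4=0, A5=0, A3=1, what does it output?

Substituting: (((0 XNOR 0) XNOR 0) AND 1)
= 0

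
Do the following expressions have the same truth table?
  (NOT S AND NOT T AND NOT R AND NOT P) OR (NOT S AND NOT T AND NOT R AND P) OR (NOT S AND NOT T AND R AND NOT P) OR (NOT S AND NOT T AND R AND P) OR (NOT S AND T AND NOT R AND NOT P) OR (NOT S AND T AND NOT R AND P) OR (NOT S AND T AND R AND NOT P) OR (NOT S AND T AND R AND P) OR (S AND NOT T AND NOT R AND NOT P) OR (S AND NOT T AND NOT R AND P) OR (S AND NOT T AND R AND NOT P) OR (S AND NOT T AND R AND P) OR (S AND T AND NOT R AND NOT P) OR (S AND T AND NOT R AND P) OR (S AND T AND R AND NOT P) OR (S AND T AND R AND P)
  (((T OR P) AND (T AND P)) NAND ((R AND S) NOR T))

Yes, they are equivalent — the two output columns agree on all 16 assignments:
S | T | R | P | Expression 1 | Expression 2
-------------------------------------------
0 | 0 | 0 | 0 | 1 | 1
0 | 0 | 0 | 1 | 1 | 1
0 | 0 | 1 | 0 | 1 | 1
0 | 0 | 1 | 1 | 1 | 1
0 | 1 | 0 | 0 | 1 | 1
0 | 1 | 0 | 1 | 1 | 1
0 | 1 | 1 | 0 | 1 | 1
0 | 1 | 1 | 1 | 1 | 1
1 | 0 | 0 | 0 | 1 | 1
1 | 0 | 0 | 1 | 1 | 1
1 | 0 | 1 | 0 | 1 | 1
1 | 0 | 1 | 1 | 1 | 1
1 | 1 | 0 | 0 | 1 | 1
1 | 1 | 0 | 1 | 1 | 1
1 | 1 | 1 | 0 | 1 | 1
1 | 1 | 1 | 1 | 1 | 1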